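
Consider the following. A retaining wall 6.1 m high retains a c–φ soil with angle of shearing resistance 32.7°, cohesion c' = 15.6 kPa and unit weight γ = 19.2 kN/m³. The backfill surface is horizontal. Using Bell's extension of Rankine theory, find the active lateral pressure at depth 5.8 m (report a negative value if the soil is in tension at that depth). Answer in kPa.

K_a = (1 − sin φ)/(1 + sin φ) = 0.2985.
σ_a = K_a γ z − 2c√K_a = 0.2985×19.2×5.8 − 2×15.6×0.5464 = 16.19 kPa.

16.2 kPa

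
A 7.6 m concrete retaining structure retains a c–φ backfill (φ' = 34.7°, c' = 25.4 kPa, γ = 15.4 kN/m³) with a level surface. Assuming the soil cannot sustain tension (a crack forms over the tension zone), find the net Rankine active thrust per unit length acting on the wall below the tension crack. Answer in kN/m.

K_a = 0.2745; √K_a = 0.5239.
Tension-crack depth z_c = 2c/(γ√K_a) = 2×25.4/(15.4×0.5239) = 6.296 m.
σ_a at base = K_a γ H − 2c√K_a = 0.2745×15.4×7.6 − 2×25.4×0.5239 = 5.510 kPa.
P_a = ½ × 5.510 × (H − z_c) = 0.5×5.510×1.304 = 3.591 kN/m.

3.59 kN/m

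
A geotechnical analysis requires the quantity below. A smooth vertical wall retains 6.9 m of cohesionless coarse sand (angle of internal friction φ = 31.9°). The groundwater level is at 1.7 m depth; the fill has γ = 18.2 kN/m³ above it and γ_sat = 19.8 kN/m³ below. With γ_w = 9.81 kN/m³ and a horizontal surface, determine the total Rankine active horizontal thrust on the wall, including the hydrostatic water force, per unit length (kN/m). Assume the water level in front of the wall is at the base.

232 kN/m

K_a = tan²(45° − φ/2) = 0.3085.
γ' = 19.8 − 9.81 = 9.990 kN/m³. Depth below WT = 5.2 m.
σ'_h at WT = K_a γ d_w = 9.546 kPa; at base = 9.546 + K_a γ' × 5.2 = 25.57 kPa.
P₁ (0–1.7 m) = ½×9.546×1.7 = 8.114. P₂ (1.7–6.9 m) = ½(9.546+25.57)×5.2 = 91.31.
P_w = ½ γ_w h₂² = 0.5×9.81×5.2² = 132.6. Total = 8.114+91.31+132.6 = 232.1 kN/m.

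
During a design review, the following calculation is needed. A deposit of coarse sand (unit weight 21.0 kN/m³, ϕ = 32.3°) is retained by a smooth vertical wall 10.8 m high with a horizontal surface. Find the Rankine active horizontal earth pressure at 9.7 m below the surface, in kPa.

K_a = (1 − sin φ)/(1 + sin φ) = 0.3035.
σ_h = K_a γ z = 0.3035 × 21.0 × 9.7 = 61.82 kPa.

61.8 kPa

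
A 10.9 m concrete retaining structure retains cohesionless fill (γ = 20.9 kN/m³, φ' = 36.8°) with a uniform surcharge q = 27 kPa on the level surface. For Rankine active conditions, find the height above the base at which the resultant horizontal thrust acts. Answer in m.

K_a = 0.2508.
Triangular part P₁ = ½K_aγH² = 311.3 at H/3 = 3.633 m; rectangular part P₂ = K_a q H = 73.80 at H/2 = 5.450 m.
ȳ = (P₁·3.633 + P₂·5.450)/(P₁+P₂) = 3.981 m.

3.98 m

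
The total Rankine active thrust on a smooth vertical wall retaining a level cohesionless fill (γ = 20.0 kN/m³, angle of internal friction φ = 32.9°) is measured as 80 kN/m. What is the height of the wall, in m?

5.20 m

K_a = 0.2960. P_a = ½ K_a γ H² ⇒ H = √(2P_a/(K_a γ)).
H = √(2×80/(0.2960×20.0)) = 5.198 m.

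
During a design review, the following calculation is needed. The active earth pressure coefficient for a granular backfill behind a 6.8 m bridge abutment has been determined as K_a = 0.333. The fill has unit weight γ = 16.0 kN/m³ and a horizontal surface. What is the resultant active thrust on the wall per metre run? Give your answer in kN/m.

P = ½ K_a γ H² = 0.5 × 0.333 × 16.0 × 6.8² = 123.2 kN/m.

123 kN/m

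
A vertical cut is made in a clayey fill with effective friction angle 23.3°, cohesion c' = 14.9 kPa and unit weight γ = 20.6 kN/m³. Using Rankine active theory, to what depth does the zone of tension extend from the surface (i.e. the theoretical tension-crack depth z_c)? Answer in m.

2.20 m

K_a = tan²(45° − 23.3°/2) = 0.4331; √K_a = 0.6581.
The active pressure is zero where K_a γ z = 2c√K_a, so z_c = 2c/(γ√K_a) = 2×14.9/(20.6×0.6581) = 2.198 m.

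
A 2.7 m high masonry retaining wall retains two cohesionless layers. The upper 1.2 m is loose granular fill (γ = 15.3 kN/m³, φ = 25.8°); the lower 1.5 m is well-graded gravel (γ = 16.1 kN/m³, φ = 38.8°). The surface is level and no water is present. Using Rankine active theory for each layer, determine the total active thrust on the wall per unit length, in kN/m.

14.8 kN/m

K_a1 = tan²(45°−25.8°/2) = 0.3935; K_a2 = tan²(45°−38.8°/2) = 0.2296.
Layer 1: σ at base = K_a1 γ₁ h₁ = 7.225 kPa; P₁ = ½×7.225×1.2 = 4.335.
Layer 2: σ_v at top = γ₁h₁ = 18.36; σ_h top = K_a2×18.36 = 4.215; σ_h base = K_a2×(18.36+16.1×1.5) = 9.758.
P₂ = ½(4.215+9.758)×1.5 = 10.48. Total P_a = 4.335+10.48 = 14.81 kN/m.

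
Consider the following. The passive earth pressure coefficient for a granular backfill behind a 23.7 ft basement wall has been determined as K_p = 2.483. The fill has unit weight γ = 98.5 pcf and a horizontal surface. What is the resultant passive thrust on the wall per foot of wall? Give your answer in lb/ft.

68700 lb/ft

P = ½ K_p γ H² = 0.5 × 2.483 × 98.5 × 23.7² = 68690 lb/ft.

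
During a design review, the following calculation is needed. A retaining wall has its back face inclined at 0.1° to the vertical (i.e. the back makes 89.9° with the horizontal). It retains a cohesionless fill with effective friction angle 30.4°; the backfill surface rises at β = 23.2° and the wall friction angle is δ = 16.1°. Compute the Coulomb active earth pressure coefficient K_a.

0.445

K_a = sin²(α+φ) / [sin²α · sin(α−δ) · (1 + √{sin(φ+δ)sin(φ−β) / (sin(α−δ)sin(α+β))})²].
With α = 89.9°, φ = 30.4°, δ = 16.1°, β = 23.2°: K_a = 0.4450.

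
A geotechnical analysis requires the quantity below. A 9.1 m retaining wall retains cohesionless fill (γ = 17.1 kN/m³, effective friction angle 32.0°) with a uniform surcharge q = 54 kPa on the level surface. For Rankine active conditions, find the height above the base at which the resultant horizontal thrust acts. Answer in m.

K_a = 0.3073.
Triangular part P₁ = ½K_aγH² = 217.5 at H/3 = 3.033 m; rectangular part P₂ = K_a q H = 151.0 at H/2 = 4.550 m.
ȳ = (P₁·3.033 + P₂·4.550)/(P₁+P₂) = 3.655 m.

3.65 m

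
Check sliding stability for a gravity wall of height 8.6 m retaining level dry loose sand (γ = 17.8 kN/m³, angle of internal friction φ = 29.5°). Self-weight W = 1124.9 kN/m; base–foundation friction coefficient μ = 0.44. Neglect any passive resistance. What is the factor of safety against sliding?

2.21

K_a = tan²(45° − 29.5°/2) = 0.3401.
P_a = ½K_aγH² = 0.5×0.3401×17.8×8.6² = 223.9 kN/m, acting at H/3 = 2.867 m above the base.
FS_sliding = μW / P_a = 0.44×1124.9 / 223.9 = 2.211.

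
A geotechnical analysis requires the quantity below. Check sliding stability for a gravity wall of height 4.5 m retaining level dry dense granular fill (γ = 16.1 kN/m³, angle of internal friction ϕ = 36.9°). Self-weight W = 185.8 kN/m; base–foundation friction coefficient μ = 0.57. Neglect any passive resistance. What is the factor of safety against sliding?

K_a = tan²(45° − 36.9°/2) = 0.2497.
P_a = ½K_aγH² = 0.5×0.2497×16.1×4.5² = 40.70 kN/m, acting at H/3 = 1.500 m above the base.
FS_sliding = μW / P_a = 0.57×185.8 / 40.70 = 2.602.

2.60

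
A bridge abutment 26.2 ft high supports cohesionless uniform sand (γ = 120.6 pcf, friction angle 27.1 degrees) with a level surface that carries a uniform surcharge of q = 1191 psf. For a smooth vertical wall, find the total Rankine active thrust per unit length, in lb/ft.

27200 lb/ft

K_a = tan²(45° − φ/2) = 0.3741.
Soil triangle: ½ K_a γ H² = 0.5×0.3741×120.6×26.2² = 15480 lb/ft.
Surcharge rectangle: K_a q H = 0.3741×1191×26.2 = 11670 lb/ft.
Total = 15480 + 11670 = 27160 lb/ft.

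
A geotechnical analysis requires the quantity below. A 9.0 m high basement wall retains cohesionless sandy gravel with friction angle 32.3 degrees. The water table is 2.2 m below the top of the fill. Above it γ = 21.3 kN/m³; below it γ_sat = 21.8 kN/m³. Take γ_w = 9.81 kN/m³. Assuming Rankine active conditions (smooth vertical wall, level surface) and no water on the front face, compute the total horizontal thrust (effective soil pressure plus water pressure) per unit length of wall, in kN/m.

K_a = tan²(45° − φ/2) = 0.3035.
γ' = 21.8 − 9.81 = 11.99 kN/m³. Depth below WT = 6.8 m.
σ'_h at WT = K_a γ d_w = 14.22 kPa; at base = 14.22 + K_a γ' × 6.8 = 38.96 kPa.
P₁ (0–2.2 m) = ½×14.22×2.2 = 15.64. P₂ (2.2–9.0 m) = ½(14.22+38.96)×6.8 = 180.8.
P_w = ½ γ_w h₂² = 0.5×9.81×6.8² = 226.8. Total = 15.64+180.8+226.8 = 423.3 kN/m.

423 kN/m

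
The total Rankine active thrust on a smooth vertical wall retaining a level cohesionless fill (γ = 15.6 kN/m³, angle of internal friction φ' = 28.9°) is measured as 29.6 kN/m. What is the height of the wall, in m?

K_a = 0.3484. P_a = ½ K_a γ H² ⇒ H = √(2P_a/(K_a γ)).
H = √(2×29.6/(0.3484×15.6)) = 3.301 m.

3.30 m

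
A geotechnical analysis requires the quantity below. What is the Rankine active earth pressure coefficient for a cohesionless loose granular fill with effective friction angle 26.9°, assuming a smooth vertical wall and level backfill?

K_a = (1 − sin φ)/(1 + sin φ) = (1 − sin 26.9°)/(1 + sin 26.9°) = 0.3770.

0.377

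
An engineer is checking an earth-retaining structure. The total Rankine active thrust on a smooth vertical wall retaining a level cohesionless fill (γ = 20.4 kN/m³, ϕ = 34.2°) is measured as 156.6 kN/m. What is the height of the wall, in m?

7.40 m

K_a = 0.2803. P_a = ½ K_a γ H² ⇒ H = √(2P_a/(K_a γ)).
H = √(2×156.6/(0.2803×20.4)) = 7.400 m.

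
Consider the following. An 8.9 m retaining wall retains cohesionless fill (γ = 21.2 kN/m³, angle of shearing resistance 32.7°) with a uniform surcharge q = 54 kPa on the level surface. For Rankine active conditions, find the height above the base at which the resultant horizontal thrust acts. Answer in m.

3.51 m

K_a = 0.2985.
Triangular part P₁ = ½K_aγH² = 250.6 at H/3 = 2.967 m; rectangular part P₂ = K_a q H = 143.5 at H/2 = 4.450 m.
ȳ = (P₁·2.967 + P₂·4.450)/(P₁+P₂) = 3.507 m.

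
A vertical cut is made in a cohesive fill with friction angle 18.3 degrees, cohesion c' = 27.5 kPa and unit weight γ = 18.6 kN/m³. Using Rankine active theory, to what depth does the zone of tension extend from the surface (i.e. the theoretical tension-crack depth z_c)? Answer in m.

K_a = tan²(45° − 18.3°/2) = 0.5221; √K_a = 0.7226.
The active pressure is zero where K_a γ z = 2c√K_a, so z_c = 2c/(γ√K_a) = 2×27.5/(18.6×0.7226) = 4.092 m.

4.09 m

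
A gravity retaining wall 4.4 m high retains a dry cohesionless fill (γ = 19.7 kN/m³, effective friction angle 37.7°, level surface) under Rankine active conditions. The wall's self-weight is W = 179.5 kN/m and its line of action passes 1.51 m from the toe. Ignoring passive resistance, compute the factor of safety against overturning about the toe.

4.02

K_a = tan²(45° − 37.7°/2) = 0.2411.
P_a = ½K_aγH² = 0.5×0.2411×19.7×4.4² = 45.97 kN/m, acting at H/3 = 1.467 m above the base.
Overturning moment M_o = P_a × H/3 = 45.97 × 1.467 = 67.42.
Resisting moment M_r = W × 1.51 = 179.5 × 1.51 = 271.0.
FS_overturning = M_r/M_o = 271.0/67.42 = 4.020.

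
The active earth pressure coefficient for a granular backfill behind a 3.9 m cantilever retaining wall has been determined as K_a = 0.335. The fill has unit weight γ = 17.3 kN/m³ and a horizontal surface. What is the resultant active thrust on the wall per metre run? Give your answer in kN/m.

P = ½ K_a γ H² = 0.5 × 0.335 × 17.3 × 3.9² = 44.07 kN/m.

44.1 kN/m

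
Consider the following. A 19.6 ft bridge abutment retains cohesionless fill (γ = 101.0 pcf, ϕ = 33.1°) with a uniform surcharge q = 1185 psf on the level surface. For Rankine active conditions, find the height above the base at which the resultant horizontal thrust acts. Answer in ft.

8.31 ft

K_a = 0.2936.
Triangular part P₁ = ½K_aγH² = 5695 at H/3 = 6.533 ft; rectangular part P₂ = K_a q H = 6819 at H/2 = 9.800 ft.
ȳ = (P₁·6.533 + P₂·9.800)/(P₁+P₂) = 8.313 ft.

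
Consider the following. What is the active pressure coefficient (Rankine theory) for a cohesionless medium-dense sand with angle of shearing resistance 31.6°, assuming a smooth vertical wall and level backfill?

K_a = (1 − sin φ)/(1 + sin φ) = (1 − sin 31.6°)/(1 + sin 31.6°) = 0.3123.

0.312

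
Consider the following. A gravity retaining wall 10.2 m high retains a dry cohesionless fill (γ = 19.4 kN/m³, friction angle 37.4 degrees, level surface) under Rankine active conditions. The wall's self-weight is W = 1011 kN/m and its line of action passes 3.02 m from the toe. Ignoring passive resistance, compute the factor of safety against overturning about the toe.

K_a = tan²(45° − 37.4°/2) = 0.2443.
P_a = ½K_aγH² = 0.5×0.2443×19.4×10.2² = 246.5 kN/m, acting at H/3 = 3.400 m above the base.
Overturning moment M_o = P_a × H/3 = 246.5 × 3.400 = 838.1.
Resisting moment M_r = W × 3.02 = 1011 × 3.02 = 3053.
FS_overturning = M_r/M_o = 3053/838.1 = 3.643.

3.64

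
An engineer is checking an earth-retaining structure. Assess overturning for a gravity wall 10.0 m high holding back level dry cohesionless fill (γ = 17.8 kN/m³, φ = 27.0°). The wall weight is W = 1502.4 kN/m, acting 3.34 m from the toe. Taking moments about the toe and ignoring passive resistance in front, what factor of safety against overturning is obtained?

4.50

K_a = tan²(45° − 27.0°/2) = 0.3755.
P_a = ½K_aγH² = 0.5×0.3755×17.8×10.0² = 334.2 kN/m, acting at H/3 = 3.333 m above the base.
Overturning moment M_o = P_a × H/3 = 334.2 × 3.333 = 1114.
Resisting moment M_r = W × 3.34 = 1502.4 × 3.34 = 5018.
FS_overturning = M_r/M_o = 5018/1114 = 4.504.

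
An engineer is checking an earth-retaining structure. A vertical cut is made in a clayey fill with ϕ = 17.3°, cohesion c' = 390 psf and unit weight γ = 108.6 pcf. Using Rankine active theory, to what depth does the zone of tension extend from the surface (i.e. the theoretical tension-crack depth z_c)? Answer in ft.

K_a = tan²(45° − 17.3°/2) = 0.5416; √K_a = 0.7359.
The active pressure is zero where K_a γ z = 2c√K_a, so z_c = 2c/(γ√K_a) = 2×390/(108.6×0.7359) = 9.760 ft.

9.76 ft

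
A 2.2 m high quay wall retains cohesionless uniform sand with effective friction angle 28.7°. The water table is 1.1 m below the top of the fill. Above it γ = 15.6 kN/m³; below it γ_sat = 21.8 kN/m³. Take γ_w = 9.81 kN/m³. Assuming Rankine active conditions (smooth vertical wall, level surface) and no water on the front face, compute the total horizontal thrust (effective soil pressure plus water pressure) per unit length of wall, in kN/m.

18.4 kN/m

K_a = tan²(45° − φ/2) = 0.3511.
γ' = 21.8 − 9.81 = 11.99 kN/m³. Depth below WT = 1.1 m.
σ'_h at WT = K_a γ d_w = 6.026 kPa; at base = 6.026 + K_a γ' × 1.1 = 10.66 kPa.
P₁ (0–1.1 m) = ½×6.026×1.1 = 3.314. P₂ (1.1–2.2 m) = ½(6.026+10.66)×1.1 = 9.175.
P_w = ½ γ_w h₂² = 0.5×9.81×1.1² = 5.935. Total = 3.314+9.175+5.935 = 18.42 kN/m.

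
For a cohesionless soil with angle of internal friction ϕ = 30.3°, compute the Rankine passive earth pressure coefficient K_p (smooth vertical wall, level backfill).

3.04

K_p = (1 + sin φ)/(1 − sin φ) = tan²(45° + 30.3°/2) = 3.037.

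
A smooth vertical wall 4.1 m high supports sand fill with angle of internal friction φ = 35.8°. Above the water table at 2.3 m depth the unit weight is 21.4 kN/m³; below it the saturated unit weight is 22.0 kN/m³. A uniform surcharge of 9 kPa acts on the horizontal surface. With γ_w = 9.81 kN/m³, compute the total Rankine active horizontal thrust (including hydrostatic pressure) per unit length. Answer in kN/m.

68.7 kN/m

K_a = tan²(45° − φ/2) = 0.2619.
γ' = 22.0 − 9.81 = 12.19 kN/m³. h₂ = H − d_w = 1.8 m.
σ'_h: at surface K_a·q = 2.357; at WT K_a(q+γd_w) = 15.25; at base K_a(q+γd_w+γ'h₂) = 20.99 kPa.
P₁ = ½(2.357+15.25)×2.3 = 20.24; P₂ = ½(15.25+20.99)×1.8 = 32.61; P_w = ½γ_w h₂² = 15.89.
Total = 20.24+32.61+15.89 = 68.75 kN/m.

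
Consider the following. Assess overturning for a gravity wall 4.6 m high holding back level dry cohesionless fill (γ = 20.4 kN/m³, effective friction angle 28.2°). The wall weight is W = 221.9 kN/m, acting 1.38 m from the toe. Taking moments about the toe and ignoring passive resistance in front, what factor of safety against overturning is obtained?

K_a = tan²(45° − 28.2°/2) = 0.3582.
P_a = ½K_aγH² = 0.5×0.3582×20.4×4.6² = 77.31 kN/m, acting at H/3 = 1.533 m above the base.
Overturning moment M_o = P_a × H/3 = 77.31 × 1.533 = 118.5.
Resisting moment M_r = W × 1.38 = 221.9 × 1.38 = 306.2.
FS_overturning = M_r/M_o = 306.2/118.5 = 2.583.

2.58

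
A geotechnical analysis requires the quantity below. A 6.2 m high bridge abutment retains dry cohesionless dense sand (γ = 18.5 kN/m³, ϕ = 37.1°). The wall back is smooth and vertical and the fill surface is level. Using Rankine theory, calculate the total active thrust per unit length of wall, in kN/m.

K_a = tan²(45° − φ/2) = 0.2475.
P_a = ½ K_a γ H² = 0.5 × 0.2475 × 18.5 × 6.2² = 88.00 kN/m.

88.0 kN/m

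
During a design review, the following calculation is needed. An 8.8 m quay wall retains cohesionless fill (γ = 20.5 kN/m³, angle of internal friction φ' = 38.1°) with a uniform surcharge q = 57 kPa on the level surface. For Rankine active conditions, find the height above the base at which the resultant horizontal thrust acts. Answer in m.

K_a = 0.2368.
Triangular part P₁ = ½K_aγH² = 188.0 at H/3 = 2.933 m; rectangular part P₂ = K_a q H = 118.8 at H/2 = 4.400 m.
ȳ = (P₁·2.933 + P₂·4.400)/(P₁+P₂) = 3.501 m.

3.50 m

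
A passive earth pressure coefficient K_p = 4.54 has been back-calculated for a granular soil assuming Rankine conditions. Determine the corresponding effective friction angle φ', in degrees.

39.7°

K_p = (1+sin φ)/(1−sin φ) ⇒ sin φ = (K_p − 1)/(K_p + 1) = 0.6390.
φ = arcsin(0.6390) = 39.72°.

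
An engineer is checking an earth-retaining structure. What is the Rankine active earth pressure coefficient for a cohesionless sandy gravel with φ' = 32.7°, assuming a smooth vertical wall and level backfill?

0.298

K_a = (1 − sin φ)/(1 + sin φ) = (1 − sin 32.7°)/(1 + sin 32.7°) = 0.2985.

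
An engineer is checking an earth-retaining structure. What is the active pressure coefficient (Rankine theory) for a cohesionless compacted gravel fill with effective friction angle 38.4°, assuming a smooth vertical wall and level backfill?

K_a = (1 − sin φ)/(1 + sin φ) = (1 − sin 38.4°)/(1 + sin 38.4°) = 0.2337.

0.234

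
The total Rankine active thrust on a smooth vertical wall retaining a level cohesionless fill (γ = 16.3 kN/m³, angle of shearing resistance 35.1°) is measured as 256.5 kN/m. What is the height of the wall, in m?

10.8 m

K_a = 0.2698. P_a = ½ K_a γ H² ⇒ H = √(2P_a/(K_a γ)).
H = √(2×256.5/(0.2698×16.3)) = 10.80 m.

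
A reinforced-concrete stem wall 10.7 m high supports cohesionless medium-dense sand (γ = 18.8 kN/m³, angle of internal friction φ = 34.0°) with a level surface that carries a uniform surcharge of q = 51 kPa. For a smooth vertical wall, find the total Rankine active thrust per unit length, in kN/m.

K_a = tan²(45° − φ/2) = 0.2827.
Soil triangle: ½ K_a γ H² = 0.5×0.2827×18.8×10.7² = 304.3 kN/m.
Surcharge rectangle: K_a q H = 0.2827×51×10.7 = 154.3 kN/m.
Total = 304.3 + 154.3 = 458.5 kN/m.

459 kN/m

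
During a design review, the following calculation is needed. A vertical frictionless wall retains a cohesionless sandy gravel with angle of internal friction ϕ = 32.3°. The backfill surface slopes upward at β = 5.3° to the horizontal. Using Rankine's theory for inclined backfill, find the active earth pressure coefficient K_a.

K_a = cos β · (cos β − √(cos²β − cos²φ)) / (cos β + √(cos²β − cos²φ)).
cos β = 0.9957, cos φ = 0.8453, √(cos²β − cos²φ) = 0.5263.
K_a = 0.9957 × (0.9957 − 0.5263)/(0.9957 + 0.5263) = 0.3071.

0.307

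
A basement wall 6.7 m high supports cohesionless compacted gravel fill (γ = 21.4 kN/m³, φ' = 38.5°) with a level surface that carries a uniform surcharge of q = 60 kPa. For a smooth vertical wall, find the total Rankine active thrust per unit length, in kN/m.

K_a = tan²(45° − φ/2) = 0.2327.
Soil triangle: ½ K_a γ H² = 0.5×0.2327×21.4×6.7² = 111.7 kN/m.
Surcharge rectangle: K_a q H = 0.2327×60×6.7 = 93.53 kN/m.
Total = 111.7 + 93.53 = 205.3 kN/m.

205 kN/m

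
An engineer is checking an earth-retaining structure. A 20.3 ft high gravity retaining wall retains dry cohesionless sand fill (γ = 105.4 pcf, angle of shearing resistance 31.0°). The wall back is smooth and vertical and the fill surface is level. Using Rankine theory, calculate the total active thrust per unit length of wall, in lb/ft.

K_a = tan²(45° − φ/2) = 0.3201.
P_a = ½ K_a γ H² = 0.5 × 0.3201 × 105.4 × 20.3² = 6952 lb/ft.

6950 lb/ft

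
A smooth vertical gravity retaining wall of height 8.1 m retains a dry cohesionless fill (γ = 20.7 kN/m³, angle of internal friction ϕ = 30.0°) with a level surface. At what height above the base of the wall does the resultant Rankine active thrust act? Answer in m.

2.70 m

K_a = 0.3333.
The pressure distribution is triangular, so the resultant acts at H/3 above the base = 8.1/3 = 2.700 m.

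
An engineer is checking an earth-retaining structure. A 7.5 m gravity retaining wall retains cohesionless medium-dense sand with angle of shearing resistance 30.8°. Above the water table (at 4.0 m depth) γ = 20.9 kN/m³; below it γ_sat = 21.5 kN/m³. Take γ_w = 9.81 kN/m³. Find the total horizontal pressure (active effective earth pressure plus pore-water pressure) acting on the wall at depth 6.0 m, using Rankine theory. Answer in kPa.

K_a = (1 − sin φ)/(1 + sin φ) = 0.3227.
γ' = 21.5 − 9.81 = 11.69 kN/m³.
Effective vertical stress at 6.0 m: σ'_v = 20.9×4.0 + 11.69×2.00 = 107.0 kPa.
σ'_h = K_a σ'_v = 0.3227 × 107.0 = 34.52 kPa; u = γ_w × 2.00 = 19.62 kPa.
Total σ_h = 34.52 + 19.62 = 54.14 kPa.

54.1 kPa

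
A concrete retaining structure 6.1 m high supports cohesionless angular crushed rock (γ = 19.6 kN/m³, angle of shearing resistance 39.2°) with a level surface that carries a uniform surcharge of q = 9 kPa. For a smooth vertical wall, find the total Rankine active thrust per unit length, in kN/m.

94.6 kN/m

K_a = tan²(45° − φ/2) = 0.2255.
Soil triangle: ½ K_a γ H² = 0.5×0.2255×19.6×6.1² = 82.22 kN/m.
Surcharge rectangle: K_a q H = 0.2255×9×6.1 = 12.38 kN/m.
Total = 82.22 + 12.38 = 94.60 kN/m.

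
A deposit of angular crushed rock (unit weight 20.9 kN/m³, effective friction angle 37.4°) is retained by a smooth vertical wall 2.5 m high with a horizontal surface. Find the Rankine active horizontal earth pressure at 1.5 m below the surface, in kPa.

K_a = (1 − sin φ)/(1 + sin φ) = 0.2443.
σ_h = K_a γ z = 0.2443 × 20.9 × 1.5 = 7.658 kPa.

7.66 kPa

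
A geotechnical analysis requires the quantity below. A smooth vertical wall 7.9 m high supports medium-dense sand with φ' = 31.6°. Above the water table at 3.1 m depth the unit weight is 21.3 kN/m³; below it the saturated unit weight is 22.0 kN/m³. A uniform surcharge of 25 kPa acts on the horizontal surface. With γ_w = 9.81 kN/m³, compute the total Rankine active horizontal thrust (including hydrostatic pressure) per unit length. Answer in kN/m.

350 kN/m

K_a = tan²(45° − φ/2) = 0.3123.
γ' = 22.0 − 9.81 = 12.19 kN/m³. h₂ = H − d_w = 4.8 m.
σ'_h: at surface K_a·q = 7.809; at WT K_a(q+γd_w) = 28.43; at base K_a(q+γd_w+γ'h₂) = 46.71 kPa.
P₁ = ½(7.809+28.43)×3.1 = 56.17; P₂ = ½(28.43+46.71)×4.8 = 180.3; P_w = ½γ_w h₂² = 113.0.
Total = 56.17+180.3+113.0 = 349.5 kN/m.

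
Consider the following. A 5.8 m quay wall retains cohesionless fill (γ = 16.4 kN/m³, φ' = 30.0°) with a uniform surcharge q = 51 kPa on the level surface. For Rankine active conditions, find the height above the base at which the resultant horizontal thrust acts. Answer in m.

2.43 m

K_a = 0.3333.
Triangular part P₁ = ½K_aγH² = 91.95 at H/3 = 1.933 m; rectangular part P₂ = K_a q H = 98.60 at H/2 = 2.900 m.
ȳ = (P₁·1.933 + P₂·2.900)/(P₁+P₂) = 2.434 m.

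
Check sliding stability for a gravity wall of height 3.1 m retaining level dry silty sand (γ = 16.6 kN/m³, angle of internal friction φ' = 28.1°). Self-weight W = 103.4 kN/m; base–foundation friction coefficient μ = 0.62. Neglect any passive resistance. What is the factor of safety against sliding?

2.24

K_a = tan²(45° − 28.1°/2) = 0.3596.
P_a = ½K_aγH² = 0.5×0.3596×16.6×3.1² = 28.68 kN/m, acting at H/3 = 1.033 m above the base.
FS_sliding = μW / P_a = 0.62×103.4 / 28.68 = 2.235.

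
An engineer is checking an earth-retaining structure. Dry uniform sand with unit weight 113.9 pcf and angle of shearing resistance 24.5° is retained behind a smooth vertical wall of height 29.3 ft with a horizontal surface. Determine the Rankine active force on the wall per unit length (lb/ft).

K_a = tan²(45° − φ/2) = 0.4137.
P_a = ½ K_a γ H² = 0.5 × 0.4137 × 113.9 × 29.3² = 20230 lb/ft.

20200 lb/ft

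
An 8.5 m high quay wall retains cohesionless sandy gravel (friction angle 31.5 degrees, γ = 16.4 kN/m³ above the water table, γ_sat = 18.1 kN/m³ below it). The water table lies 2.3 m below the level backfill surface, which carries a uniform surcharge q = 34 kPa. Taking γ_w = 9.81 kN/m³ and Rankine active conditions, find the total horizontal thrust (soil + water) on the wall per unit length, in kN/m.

K_a = tan²(45° − φ/2) = 0.3136.
γ' = 18.1 − 9.81 = 8.290 kN/m³. h₂ = H − d_w = 6.2 m.
σ'_h: at surface K_a·q = 10.66; at WT K_a(q+γd_w) = 22.49; at base K_a(q+γd_w+γ'h₂) = 38.61 kPa.
P₁ = ½(10.66+22.49)×2.3 = 38.13; P₂ = ½(22.49+38.61)×6.2 = 189.4; P_w = ½γ_w h₂² = 188.5.
Total = 38.13+189.4+188.5 = 416.1 kN/m.

416 kN/m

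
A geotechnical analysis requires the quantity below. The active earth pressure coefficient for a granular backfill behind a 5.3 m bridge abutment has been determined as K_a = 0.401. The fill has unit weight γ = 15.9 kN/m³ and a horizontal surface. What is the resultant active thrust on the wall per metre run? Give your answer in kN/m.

89.5 kN/m

P = ½ K_a γ H² = 0.5 × 0.401 × 15.9 × 5.3² = 89.55 kN/m.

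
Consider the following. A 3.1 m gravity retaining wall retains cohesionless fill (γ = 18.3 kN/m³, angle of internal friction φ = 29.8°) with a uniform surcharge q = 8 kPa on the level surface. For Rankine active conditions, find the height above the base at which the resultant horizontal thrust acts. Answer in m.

1.15 m

K_a = 0.3360.
Triangular part P₁ = ½K_aγH² = 29.55 at H/3 = 1.033 m; rectangular part P₂ = K_a q H = 8.334 at H/2 = 1.550 m.
ȳ = (P₁·1.033 + P₂·1.550)/(P₁+P₂) = 1.147 m.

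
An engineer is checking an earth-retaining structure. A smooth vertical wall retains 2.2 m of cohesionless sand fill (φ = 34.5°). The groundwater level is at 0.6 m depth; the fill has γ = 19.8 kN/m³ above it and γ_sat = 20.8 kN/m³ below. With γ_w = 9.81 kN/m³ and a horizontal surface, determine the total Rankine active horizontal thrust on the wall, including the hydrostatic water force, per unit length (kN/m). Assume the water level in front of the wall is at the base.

K_a = tan²(45° − φ/2) = 0.2768.
γ' = 20.8 − 9.81 = 10.99 kN/m³. Depth below WT = 1.6 m.
σ'_h at WT = K_a γ d_w = 3.288 kPa; at base = 3.288 + K_a γ' × 1.6 = 8.156 kPa.
P₁ (0–0.6 m) = ½×3.288×0.6 = 0.9865. P₂ (0.6–2.2 m) = ½(3.288+8.156)×1.6 = 9.155.
P_w = ½ γ_w h₂² = 0.5×9.81×1.6² = 12.56. Total = 0.9865+9.155+12.56 = 22.70 kN/m.

22.7 kN/m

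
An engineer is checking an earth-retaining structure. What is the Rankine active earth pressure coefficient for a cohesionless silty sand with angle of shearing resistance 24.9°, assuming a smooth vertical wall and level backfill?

K_a = (1 − sin φ)/(1 + sin φ) = (1 − sin 24.9°)/(1 + sin 24.9°) = 0.4074.

0.407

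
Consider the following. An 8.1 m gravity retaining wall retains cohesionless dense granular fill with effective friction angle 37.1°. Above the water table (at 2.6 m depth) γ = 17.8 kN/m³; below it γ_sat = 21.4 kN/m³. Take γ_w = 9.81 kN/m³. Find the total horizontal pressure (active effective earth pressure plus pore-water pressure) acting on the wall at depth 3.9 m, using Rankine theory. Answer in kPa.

27.9 kPa

K_a = (1 − sin φ)/(1 + sin φ) = 0.2475.
γ' = 21.4 − 9.81 = 11.59 kN/m³.
Effective vertical stress at 3.9 m: σ'_v = 17.8×2.6 + 11.59×1.30 = 61.35 kPa.
σ'_h = K_a σ'_v = 0.2475 × 61.35 = 15.18 kPa; u = γ_w × 1.30 = 12.75 kPa.
Total σ_h = 15.18 + 12.75 = 27.94 kPa.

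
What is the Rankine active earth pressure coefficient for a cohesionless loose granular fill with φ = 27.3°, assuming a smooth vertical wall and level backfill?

K_a = tan²(45° − φ/2) = tan²(31.35°) = 0.3711.

0.371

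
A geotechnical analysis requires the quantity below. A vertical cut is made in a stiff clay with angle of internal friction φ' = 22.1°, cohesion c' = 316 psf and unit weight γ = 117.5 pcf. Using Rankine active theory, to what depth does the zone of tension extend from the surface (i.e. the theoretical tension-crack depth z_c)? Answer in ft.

K_a = tan²(45° − 22.1°/2) = 0.4533; √K_a = 0.6732.
The active pressure is zero where K_a γ z = 2c√K_a, so z_c = 2c/(γ√K_a) = 2×316/(117.5×0.6732) = 7.989 ft.

7.99 ft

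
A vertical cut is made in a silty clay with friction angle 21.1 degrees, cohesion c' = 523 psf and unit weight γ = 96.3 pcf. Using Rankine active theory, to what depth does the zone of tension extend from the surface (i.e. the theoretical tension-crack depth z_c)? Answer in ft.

K_a = tan²(45° − 21.1°/2) = 0.4706; √K_a = 0.6860.
The active pressure is zero where K_a γ z = 2c√K_a, so z_c = 2c/(γ√K_a) = 2×523/(96.3×0.6860) = 15.83 ft.

15.8 ft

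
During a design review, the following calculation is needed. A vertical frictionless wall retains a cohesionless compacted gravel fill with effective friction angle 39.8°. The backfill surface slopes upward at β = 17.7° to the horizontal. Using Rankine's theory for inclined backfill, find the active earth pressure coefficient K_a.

0.245

K_a = cos β · (cos β − √(cos²β − cos²φ)) / (cos β + √(cos²β − cos²φ)).
cos β = 0.9527, cos φ = 0.7683, √(cos²β − cos²φ) = 0.5633.
K_a = 0.9527 × (0.9527 − 0.5633)/(0.9527 + 0.5633) = 0.2447.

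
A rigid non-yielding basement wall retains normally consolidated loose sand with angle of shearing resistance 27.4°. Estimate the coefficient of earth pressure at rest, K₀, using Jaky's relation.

K₀ = 1 − sin φ' = 1 − sin 27.4° = 0.5398.

0.540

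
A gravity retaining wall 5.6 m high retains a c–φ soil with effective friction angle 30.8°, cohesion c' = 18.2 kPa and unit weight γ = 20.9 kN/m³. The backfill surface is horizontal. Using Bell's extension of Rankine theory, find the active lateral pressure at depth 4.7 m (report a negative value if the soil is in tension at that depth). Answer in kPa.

K_a = (1 − sin φ)/(1 + sin φ) = 0.3227.
σ_a = K_a γ z − 2c√K_a = 0.3227×20.9×4.7 − 2×18.2×0.5681 = 11.02 kPa.

11.0 kPa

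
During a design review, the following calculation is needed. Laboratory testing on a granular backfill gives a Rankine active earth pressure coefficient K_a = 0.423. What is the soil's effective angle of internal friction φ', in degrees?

23.9°

K_a = tan²(45° − φ/2) ⇒ 45° − φ/2 = arctan(√0.423) = 33.04°.
φ = 2(45° − 33.04°) = 23.92°.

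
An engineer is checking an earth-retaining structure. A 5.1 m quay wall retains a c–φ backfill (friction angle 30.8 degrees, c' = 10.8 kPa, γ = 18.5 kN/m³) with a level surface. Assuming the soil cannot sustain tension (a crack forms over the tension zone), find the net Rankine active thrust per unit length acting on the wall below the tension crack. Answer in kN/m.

K_a = 0.3227; √K_a = 0.5681.
Tension-crack depth z_c = 2c/(γ√K_a) = 2×10.8/(18.5×0.5681) = 2.055 m.
σ_a at base = K_a γ H − 2c√K_a = 0.3227×18.5×5.1 − 2×10.8×0.5681 = 18.18 kPa.
P_a = ½ × 18.18 × (H − z_c) = 0.5×18.18×3.045 = 27.67 kN/m.

27.7 kN/m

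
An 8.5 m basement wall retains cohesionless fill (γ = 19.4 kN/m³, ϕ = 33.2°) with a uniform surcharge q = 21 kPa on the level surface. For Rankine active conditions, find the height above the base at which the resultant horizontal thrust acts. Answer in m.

3.12 m

K_a = 0.2924.
Triangular part P₁ = ½K_aγH² = 204.9 at H/3 = 2.833 m; rectangular part P₂ = K_a q H = 52.19 at H/2 = 4.250 m.
ȳ = (P₁·2.833 + P₂·4.250)/(P₁+P₂) = 3.121 m.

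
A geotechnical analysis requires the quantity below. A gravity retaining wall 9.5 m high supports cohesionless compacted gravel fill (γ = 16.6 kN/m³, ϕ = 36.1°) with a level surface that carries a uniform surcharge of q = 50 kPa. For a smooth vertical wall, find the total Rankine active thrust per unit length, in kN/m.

316 kN/m

K_a = tan²(45° − φ/2) = 0.2585.
Soil triangle: ½ K_a γ H² = 0.5×0.2585×16.6×9.5² = 193.6 kN/m.
Surcharge rectangle: K_a q H = 0.2585×50×9.5 = 122.8 kN/m.
Total = 193.6 + 122.8 = 316.4 kN/m.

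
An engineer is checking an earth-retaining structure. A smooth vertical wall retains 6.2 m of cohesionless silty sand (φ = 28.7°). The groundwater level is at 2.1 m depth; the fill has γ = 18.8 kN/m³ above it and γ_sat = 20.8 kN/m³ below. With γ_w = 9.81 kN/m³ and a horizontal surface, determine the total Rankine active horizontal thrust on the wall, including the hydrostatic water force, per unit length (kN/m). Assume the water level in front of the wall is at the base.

186 kN/m

K_a = tan²(45° − φ/2) = 0.3511.
γ' = 20.8 − 9.81 = 10.99 kN/m³. Depth below WT = 4.1 m.
σ'_h at WT = K_a γ d_w = 13.86 kPa; at base = 13.86 + K_a γ' × 4.1 = 29.69 kPa.
P₁ (0–2.1 m) = ½×13.86×2.1 = 14.56. P₂ (2.1–6.2 m) = ½(13.86+29.69)×4.1 = 89.28.
P_w = ½ γ_w h₂² = 0.5×9.81×4.1² = 82.45. Total = 14.56+89.28+82.45 = 186.3 kN/m.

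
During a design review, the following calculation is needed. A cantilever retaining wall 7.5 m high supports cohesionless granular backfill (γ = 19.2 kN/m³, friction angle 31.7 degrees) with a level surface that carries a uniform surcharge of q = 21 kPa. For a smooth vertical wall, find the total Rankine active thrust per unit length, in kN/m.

217 kN/m

K_a = tan²(45° − φ/2) = 0.3111.
Soil triangle: ½ K_a γ H² = 0.5×0.3111×19.2×7.5² = 168.0 kN/m.
Surcharge rectangle: K_a q H = 0.3111×21×7.5 = 48.99 kN/m.
Total = 168.0 + 48.99 = 217.0 kN/m.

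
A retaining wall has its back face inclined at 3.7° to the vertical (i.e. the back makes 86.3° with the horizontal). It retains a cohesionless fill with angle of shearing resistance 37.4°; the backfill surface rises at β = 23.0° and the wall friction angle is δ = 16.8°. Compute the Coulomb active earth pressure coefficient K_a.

K_a = sin²(α+φ) / [sin²α · sin(α−δ) · (1 + √{sin(φ+δ)sin(φ−β) / (sin(α−δ)sin(α+β))})²].
With α = 86.3°, φ = 37.4°, δ = 16.8°, β = 23.0°: K_a = 0.3398.

0.340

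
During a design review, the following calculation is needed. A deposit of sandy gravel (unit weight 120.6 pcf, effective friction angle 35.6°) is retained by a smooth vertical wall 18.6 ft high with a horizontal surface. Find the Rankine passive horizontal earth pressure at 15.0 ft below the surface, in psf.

K_p = (1 + sin φ)/(1 − sin φ) = 3.786.
σ_h = K_p γ z = 3.786 × 120.6 × 15.0 = 6849 psf.

6850 psf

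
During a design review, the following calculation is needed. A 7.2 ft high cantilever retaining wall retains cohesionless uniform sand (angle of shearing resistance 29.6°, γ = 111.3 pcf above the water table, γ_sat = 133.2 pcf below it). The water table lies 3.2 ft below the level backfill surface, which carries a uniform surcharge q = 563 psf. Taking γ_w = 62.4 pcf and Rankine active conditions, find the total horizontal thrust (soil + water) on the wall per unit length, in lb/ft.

2740 lb/ft

K_a = tan²(45° − φ/2) = 0.3387.
γ' = 133.2 − 62.4 = 70.80 pcf. h₂ = H − d_w = 4.0 ft.
σ'_h: at surface K_a·q = 190.7; at WT K_a(q+γd_w) = 311.4; at base K_a(q+γd_w+γ'h₂) = 407.3 psf.
P₁ = ½(190.7+311.4)×3.2 = 803.3; P₂ = ½(311.4+407.3)×4.0 = 1437; P_w = ½γ_w h₂² = 499.2.
Total = 803.3+1437+499.2 = 2740 lb/ft.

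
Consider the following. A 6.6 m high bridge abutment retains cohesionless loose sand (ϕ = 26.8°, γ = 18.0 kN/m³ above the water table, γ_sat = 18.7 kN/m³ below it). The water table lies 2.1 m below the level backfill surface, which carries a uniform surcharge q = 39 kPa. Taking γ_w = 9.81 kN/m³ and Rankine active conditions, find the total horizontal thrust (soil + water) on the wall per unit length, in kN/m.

310 kN/m

K_a = tan²(45° − φ/2) = 0.3785.
γ' = 18.7 − 9.81 = 8.890 kN/m³. h₂ = H − d_w = 4.5 m.
σ'_h: at surface K_a·q = 14.76; at WT K_a(q+γd_w) = 29.07; at base K_a(q+γd_w+γ'h₂) = 44.21 kPa.
P₁ = ½(14.76+29.07)×2.1 = 46.02; P₂ = ½(29.07+44.21)×4.5 = 164.9; P_w = ½γ_w h₂² = 99.33.
Total = 46.02+164.9+99.33 = 310.2 kN/m.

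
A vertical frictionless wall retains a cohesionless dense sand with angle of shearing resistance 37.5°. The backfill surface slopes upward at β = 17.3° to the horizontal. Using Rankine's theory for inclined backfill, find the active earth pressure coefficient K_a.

K_a = cos β · (cos β − √(cos²β − cos²φ)) / (cos β + √(cos²β − cos²φ)).
cos β = 0.9548, cos φ = 0.7934, √(cos²β − cos²φ) = 0.5312.
K_a = 0.9548 × (0.9548 − 0.5312)/(0.9548 + 0.5312) = 0.2722.

0.272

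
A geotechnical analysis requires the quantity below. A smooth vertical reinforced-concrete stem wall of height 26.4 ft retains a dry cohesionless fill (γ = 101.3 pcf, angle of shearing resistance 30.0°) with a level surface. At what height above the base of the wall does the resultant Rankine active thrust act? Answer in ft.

8.80 ft

K_a = 0.3333.
The pressure distribution is triangular, so the resultant acts at H/3 above the base = 26.4/3 = 8.800 ft.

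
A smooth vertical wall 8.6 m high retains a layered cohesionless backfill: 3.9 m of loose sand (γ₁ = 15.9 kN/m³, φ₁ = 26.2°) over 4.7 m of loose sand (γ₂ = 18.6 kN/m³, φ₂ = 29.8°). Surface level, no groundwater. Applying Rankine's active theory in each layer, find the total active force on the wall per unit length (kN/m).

214 kN/m

K_a1 = tan²(45°−26.2°/2) = 0.3874; K_a2 = tan²(45°−29.8°/2) = 0.3360.
Layer 1: σ at base = K_a1 γ₁ h₁ = 24.03 kPa; P₁ = ½×24.03×3.9 = 46.85.
Layer 2: σ_v at top = γ₁h₁ = 62.01; σ_h top = K_a2×62.01 = 20.84; σ_h base = K_a2×(62.01+18.6×4.7) = 50.21.
P₂ = ½(20.84+50.21)×4.7 = 167.0. Total P_a = 46.85+167.0 = 213.8 kN/m.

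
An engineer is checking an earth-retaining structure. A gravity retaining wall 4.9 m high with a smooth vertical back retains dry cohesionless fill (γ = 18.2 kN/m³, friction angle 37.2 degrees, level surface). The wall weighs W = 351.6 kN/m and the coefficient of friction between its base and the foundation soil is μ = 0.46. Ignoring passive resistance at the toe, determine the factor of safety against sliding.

3.00

K_a = tan²(45° − 37.2°/2) = 0.2464.
P_a = ½K_aγH² = 0.5×0.2464×18.2×4.9² = 53.84 kN/m, acting at H/3 = 1.633 m above the base.
FS_sliding = μW / P_a = 0.46×351.6 / 53.84 = 3.004.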